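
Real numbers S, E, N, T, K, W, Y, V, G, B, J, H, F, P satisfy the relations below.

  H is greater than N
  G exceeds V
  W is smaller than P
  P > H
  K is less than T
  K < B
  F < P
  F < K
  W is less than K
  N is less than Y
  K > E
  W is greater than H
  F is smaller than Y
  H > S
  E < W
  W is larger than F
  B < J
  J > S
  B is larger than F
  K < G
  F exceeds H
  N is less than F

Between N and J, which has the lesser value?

N

N < H and H < F give N < F.
Then F < W extends the chain to W.
Then W < K extends the chain to K.
Then K < B extends the chain to B.
Then B < J extends the chain to J.
So N < J; N is the smaller of the two.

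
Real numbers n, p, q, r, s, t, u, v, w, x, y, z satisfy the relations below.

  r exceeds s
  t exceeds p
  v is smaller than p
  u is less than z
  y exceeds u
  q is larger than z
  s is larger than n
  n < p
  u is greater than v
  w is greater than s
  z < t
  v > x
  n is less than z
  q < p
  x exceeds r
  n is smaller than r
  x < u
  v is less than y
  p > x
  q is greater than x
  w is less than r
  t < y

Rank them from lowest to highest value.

Nothing is placed below n, so it is least; from there n < s; s < w; w < r; r < x; x < v; v < u; u < z; z < q; q < p; p < t; t < y, each given directly.

n < s < w < r < x < v < u < z < q < p < t < y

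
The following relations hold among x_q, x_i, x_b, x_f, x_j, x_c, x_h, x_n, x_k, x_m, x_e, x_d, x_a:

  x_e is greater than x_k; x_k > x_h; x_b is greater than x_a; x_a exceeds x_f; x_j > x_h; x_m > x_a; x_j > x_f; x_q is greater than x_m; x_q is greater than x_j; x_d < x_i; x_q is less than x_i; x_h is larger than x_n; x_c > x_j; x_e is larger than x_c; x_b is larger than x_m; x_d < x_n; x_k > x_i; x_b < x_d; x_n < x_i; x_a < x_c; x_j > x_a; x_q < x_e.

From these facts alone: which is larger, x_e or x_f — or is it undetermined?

The relevant relations are x_f < x_a; x_a < x_b; x_b < x_d; x_d < x_n; x_n < x_h; x_h < x_j; x_j < x_q; x_q < x_i; x_i < x_k; x_k < x_e.
Together: x_f < x_a < x_b < x_d < x_n < x_h < x_j < x_q < x_i < x_k < x_e.
So x_e is larger.

x_e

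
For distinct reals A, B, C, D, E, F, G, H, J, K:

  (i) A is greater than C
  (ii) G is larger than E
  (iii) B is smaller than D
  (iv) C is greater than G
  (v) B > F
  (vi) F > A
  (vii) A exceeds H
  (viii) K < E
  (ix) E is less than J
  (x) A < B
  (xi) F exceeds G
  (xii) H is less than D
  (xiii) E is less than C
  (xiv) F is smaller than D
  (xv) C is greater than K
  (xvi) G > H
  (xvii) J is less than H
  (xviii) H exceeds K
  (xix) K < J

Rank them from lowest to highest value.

K < E < J < H < G < C < A < F < B < D

The consecutive links are each given: K < E; E < J; J < H; H < G; G < C; C < A; A < F; F < B; B < D.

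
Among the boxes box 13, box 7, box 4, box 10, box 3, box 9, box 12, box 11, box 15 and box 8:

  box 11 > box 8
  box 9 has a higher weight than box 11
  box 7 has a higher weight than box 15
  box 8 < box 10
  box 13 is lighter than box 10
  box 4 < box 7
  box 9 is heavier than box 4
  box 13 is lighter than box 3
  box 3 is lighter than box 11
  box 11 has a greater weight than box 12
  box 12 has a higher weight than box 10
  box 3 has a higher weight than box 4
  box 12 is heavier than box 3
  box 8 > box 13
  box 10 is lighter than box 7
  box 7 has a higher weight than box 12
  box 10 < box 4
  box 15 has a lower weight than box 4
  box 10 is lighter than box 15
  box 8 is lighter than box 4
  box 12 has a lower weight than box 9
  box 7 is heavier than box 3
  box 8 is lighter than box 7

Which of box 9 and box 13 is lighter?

box 13

Chaining the given relations: box 13 < box 8 < box 10 < box 15 < box 4 < box 3 < box 12 < box 11 < box 9.
So box 13 < box 9; box 13 is the lighter of the two.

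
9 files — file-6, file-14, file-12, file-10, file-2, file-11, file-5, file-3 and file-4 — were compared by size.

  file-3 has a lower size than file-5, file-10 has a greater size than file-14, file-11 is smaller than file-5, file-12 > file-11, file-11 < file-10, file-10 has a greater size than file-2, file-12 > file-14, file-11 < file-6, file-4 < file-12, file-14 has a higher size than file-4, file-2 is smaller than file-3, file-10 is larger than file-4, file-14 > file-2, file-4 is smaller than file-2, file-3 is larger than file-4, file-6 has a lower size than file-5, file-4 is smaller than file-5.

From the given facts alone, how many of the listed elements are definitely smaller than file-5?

5

From file-5 the given relations immediately reach file-11, file-4, file-6, file-3.
From those, file-2 — 5 in total.
Nothing else is reachable below file-5; 5 in all.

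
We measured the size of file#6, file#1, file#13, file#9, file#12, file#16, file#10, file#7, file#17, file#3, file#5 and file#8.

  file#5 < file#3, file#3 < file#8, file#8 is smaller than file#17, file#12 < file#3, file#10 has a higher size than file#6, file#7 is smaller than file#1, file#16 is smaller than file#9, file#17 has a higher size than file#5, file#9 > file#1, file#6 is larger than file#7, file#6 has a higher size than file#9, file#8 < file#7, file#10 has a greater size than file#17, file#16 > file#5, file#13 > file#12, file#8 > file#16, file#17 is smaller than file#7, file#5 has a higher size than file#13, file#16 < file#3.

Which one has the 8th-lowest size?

Chaining the given pairs: file#12 < file#13 < file#5 < file#16 < file#3 < file#8 < file#17 < file#7 < file#1 < file#9 < file#6 < file#10.
Counting 8 from the smallest end gives file#7.

file#7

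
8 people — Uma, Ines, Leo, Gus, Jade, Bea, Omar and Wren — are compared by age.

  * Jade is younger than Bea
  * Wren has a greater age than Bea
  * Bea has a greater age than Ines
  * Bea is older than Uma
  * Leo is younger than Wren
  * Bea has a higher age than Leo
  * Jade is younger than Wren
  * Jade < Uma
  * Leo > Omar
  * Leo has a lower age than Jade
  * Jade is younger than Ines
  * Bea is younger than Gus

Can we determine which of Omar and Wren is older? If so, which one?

Omar < Leo and Leo < Jade give Omar < Jade.
With Jade < Uma: Omar < Leo < Jade < Uma.
Then Uma < Bea extends the chain to Bea.
With Bea < Wren: Omar < Leo < Jade < Uma < Bea < Wren.
So Wren is older.

Wren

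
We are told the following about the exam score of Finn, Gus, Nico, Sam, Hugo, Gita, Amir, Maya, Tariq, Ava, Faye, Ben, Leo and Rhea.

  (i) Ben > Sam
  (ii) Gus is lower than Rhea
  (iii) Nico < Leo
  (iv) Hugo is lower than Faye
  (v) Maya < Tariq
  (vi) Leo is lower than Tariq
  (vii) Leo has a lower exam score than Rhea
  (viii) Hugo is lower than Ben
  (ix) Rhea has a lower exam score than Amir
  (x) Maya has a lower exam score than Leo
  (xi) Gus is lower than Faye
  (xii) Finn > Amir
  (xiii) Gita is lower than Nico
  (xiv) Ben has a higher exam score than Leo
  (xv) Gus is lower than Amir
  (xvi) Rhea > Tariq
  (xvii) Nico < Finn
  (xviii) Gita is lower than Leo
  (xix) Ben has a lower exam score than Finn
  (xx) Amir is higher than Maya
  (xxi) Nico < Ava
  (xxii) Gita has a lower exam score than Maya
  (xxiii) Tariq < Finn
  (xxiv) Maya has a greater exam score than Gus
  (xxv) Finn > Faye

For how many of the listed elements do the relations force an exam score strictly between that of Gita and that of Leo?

2

Chaining upward from Gita reaches: Nico, Maya, Ava, Tariq, Rhea, Ben, Amir, Finn.
Chaining downward from Leo reaches: Gus, Nico, Maya.
Strictly between Gita and Leo are those in both lists: Nico, Maya — 2 elements.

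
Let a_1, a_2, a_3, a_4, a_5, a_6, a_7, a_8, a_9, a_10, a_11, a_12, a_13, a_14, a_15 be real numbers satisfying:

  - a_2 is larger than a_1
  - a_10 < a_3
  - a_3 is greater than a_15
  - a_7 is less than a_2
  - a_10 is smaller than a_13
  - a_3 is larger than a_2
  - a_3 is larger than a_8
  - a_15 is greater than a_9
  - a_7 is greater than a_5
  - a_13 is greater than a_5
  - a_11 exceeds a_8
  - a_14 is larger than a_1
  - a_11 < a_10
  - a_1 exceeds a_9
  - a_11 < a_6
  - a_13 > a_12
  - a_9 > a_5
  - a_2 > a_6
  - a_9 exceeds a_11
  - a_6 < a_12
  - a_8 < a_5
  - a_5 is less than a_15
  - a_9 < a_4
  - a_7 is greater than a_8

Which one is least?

a_5 is not least since a_8 < a_5; a_11 is not least since a_8 < a_11; a_10 is not least since a_11 < a_10; a_9 is not least since a_11 < a_9; a_6 is not least since a_11 < a_6; a_1 is not least since a_9 < a_1; a_12 is not least since a_6 < a_12; a_7 is not least since a_8 < a_7; a_4 is not least since a_9 < a_4; a_14 is not least since a_1 < a_14; a_13 is not least since a_5 < a_13; a_15 is not least since a_9 < a_15; a_2 is not least since a_6 < a_2; a_3 is not least since a_8 < a_3.
Only a_8 has nothing below it, so a_8 is the least.

a_8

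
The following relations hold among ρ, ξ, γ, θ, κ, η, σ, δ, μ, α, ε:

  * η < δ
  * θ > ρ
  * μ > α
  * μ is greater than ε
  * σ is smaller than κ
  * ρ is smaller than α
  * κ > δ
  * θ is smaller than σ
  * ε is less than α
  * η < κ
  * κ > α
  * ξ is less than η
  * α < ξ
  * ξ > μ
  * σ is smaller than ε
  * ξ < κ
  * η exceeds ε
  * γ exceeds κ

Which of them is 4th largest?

η

Piecing the relations together gives one ordering: ρ < θ < σ < ε < α < μ < ξ < η < δ < κ < γ.
Counting 4 from the largest end gives η.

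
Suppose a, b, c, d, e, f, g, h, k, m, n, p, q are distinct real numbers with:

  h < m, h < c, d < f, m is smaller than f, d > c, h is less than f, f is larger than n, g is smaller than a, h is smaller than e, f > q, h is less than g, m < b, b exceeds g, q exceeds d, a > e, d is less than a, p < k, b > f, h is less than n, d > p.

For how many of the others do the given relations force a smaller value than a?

Directly below a: g, e, d.
One step further: p, h, c (6 so far).
Nothing else is reachable below a; 6 in all.

6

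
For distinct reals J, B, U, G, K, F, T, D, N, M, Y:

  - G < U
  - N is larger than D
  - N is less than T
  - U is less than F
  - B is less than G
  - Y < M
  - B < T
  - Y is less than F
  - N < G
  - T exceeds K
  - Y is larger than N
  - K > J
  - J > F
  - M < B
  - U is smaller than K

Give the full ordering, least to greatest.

D < N < Y < M < B < G < U < F < J < K < T

The consecutive links are each given: D < N; N < Y; Y < M; M < B; B < G; G < U; U < F; F < J; J < K; K < T.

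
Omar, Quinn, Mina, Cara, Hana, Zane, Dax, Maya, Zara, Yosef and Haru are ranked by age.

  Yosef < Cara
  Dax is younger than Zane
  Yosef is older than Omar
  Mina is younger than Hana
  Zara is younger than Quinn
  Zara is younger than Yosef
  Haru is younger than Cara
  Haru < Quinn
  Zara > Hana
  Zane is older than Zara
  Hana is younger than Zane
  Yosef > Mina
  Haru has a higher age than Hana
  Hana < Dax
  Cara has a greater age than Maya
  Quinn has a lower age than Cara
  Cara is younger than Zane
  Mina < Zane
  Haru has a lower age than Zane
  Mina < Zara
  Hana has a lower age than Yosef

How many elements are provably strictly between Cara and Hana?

4

The relations place Hana below Cara. An element lies strictly between them when it is forced above Hana and also forced below Cara.
Above Hana: {Zara, Yosef, Haru, Quinn, Dax, Zane}. Below Cara: {Mina, Omar, Zara, Maya, Yosef, Haru, Quinn}.
Intersection: {Zara, Yosef, Haru, Quinn} — 4.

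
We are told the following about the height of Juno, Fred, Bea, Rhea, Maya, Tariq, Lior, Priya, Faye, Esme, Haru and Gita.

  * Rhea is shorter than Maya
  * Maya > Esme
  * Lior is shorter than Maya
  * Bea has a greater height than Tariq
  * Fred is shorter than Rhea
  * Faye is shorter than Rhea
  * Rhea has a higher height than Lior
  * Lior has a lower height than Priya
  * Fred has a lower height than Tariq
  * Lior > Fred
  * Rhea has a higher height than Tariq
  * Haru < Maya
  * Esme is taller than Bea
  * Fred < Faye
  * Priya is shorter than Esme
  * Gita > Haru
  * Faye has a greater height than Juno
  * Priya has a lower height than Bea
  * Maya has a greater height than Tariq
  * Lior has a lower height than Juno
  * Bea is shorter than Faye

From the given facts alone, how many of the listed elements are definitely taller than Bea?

From Bea the given relations immediately reach Esme, Faye.
From those, Rhea, Maya — 4 in total.
Nothing else is reachable above Bea; 4 in all.

4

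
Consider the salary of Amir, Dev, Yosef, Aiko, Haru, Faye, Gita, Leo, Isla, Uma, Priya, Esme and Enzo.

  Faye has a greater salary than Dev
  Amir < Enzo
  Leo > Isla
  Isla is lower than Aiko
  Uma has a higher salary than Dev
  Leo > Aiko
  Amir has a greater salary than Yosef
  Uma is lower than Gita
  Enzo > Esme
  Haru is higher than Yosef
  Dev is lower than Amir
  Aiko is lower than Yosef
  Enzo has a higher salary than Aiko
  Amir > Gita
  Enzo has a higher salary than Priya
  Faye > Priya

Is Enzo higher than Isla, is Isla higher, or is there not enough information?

Link the given pairs in sequence: Isla < Aiko; Aiko < Yosef; Yosef < Amir; Amir < Enzo.
Chaining these gives Isla < Aiko < Yosef < Amir < Enzo.
So Enzo is higher.

Enzo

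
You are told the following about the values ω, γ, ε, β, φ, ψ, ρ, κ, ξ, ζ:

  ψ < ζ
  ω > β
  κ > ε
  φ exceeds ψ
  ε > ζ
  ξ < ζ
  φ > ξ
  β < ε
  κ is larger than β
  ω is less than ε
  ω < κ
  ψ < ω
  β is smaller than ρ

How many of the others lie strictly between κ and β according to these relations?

The relations place β below κ. An element lies strictly between them when it is forced above β and also forced below κ.
Above β: {ω, ε, ρ}. Below κ: {ξ, ψ, ζ, ω, ε}.
Intersection: {ω, ε} — 2.

2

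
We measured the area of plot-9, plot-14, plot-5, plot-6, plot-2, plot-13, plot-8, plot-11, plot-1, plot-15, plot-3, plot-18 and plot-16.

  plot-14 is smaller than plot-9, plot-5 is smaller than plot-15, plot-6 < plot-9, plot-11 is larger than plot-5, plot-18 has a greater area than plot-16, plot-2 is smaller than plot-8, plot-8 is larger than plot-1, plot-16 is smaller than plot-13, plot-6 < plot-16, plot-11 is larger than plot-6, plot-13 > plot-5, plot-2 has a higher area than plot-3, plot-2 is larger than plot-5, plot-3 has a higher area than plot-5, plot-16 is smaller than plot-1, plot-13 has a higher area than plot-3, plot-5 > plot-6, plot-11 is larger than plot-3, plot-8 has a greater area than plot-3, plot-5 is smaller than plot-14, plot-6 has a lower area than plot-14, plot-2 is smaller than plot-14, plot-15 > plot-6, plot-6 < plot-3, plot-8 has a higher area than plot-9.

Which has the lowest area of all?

Chaining upward from plot-6: directly above it, plot-5, plot-3, plot-16, plot-14, plot-9, plot-15, plot-11; then plot-2, plot-1, plot-8, plot-13, plot-18.
That covers every other element, and nothing is given below plot-6, so plot-6 is the lowest area.

plot-6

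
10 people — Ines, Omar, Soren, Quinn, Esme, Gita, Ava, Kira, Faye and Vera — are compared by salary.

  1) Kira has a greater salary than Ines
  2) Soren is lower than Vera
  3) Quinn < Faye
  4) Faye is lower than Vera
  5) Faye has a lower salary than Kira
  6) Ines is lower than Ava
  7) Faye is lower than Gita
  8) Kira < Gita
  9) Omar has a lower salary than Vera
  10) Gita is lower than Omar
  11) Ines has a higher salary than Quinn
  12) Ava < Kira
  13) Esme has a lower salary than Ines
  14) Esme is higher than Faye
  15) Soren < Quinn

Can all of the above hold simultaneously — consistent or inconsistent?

consistent

Every relation is compatible with Soren < Quinn < Faye < Esme < Ines < Ava < Kira < Gita < Omar < Vera; the set is consistent.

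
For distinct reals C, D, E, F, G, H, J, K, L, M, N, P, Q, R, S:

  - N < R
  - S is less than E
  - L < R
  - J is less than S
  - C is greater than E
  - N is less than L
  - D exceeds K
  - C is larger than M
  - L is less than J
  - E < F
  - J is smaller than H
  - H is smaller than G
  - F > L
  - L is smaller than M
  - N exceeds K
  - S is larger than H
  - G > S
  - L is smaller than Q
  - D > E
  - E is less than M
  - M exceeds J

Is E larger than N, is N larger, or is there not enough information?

Chaining the given relations: N < L < J < H < S < E.
So E is larger.

E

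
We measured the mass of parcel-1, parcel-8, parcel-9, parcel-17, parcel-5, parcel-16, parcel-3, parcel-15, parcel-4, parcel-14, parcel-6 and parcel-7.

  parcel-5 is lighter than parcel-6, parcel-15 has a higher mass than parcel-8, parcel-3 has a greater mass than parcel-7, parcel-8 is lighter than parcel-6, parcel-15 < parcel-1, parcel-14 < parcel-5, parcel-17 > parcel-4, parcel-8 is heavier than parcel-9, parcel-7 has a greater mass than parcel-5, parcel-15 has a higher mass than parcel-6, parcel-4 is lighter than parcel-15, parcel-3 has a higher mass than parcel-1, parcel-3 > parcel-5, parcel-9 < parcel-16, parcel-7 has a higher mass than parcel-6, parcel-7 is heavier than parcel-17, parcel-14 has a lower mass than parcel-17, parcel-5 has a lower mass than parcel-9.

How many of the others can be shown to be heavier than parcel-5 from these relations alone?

8

From parcel-5 the given relations immediately reach parcel-9, parcel-6, parcel-7, parcel-3.
From those, parcel-8, parcel-15, parcel-16 — 7 in total.
From those, parcel-1 — 8 in total.
No other element is forced above parcel-5 by the given relations, so the count is 8.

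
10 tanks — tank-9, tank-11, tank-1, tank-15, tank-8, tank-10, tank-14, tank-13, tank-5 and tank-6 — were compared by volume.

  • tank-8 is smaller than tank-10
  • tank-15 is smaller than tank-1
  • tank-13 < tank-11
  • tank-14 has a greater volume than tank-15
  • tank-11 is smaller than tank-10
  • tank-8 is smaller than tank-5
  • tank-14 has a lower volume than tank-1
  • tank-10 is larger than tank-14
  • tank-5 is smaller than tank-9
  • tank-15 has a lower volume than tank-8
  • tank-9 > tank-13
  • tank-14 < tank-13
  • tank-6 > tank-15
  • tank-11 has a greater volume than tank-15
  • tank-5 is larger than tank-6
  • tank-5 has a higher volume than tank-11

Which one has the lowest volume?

tank-15

Chaining upward from tank-15: directly above it, tank-14, tank-11, tank-8, tank-6, tank-1; then tank-13, tank-10, tank-5; then tank-9.
That covers every other element, and nothing is given below tank-15, so tank-15 is the lowest volume.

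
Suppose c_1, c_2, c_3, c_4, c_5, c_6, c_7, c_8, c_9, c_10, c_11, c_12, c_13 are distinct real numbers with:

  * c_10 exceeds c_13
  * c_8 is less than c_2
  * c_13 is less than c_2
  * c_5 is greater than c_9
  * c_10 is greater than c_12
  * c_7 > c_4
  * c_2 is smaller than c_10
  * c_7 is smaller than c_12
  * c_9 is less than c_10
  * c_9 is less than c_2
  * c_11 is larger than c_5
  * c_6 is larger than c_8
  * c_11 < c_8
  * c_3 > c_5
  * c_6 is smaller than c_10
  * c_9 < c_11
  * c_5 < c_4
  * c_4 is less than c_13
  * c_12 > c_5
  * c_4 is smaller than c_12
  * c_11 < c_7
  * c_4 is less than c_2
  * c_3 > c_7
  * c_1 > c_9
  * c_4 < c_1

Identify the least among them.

c_9

c_5 is not least since c_9 < c_5; c_4 is not least since c_5 < c_4; c_11 is not least since c_5 < c_11; c_7 is not least since c_11 < c_7; c_12 is not least since c_4 < c_12; c_13 is not least since c_4 < c_13; c_3 is not least since c_7 < c_3; c_8 is not least since c_11 < c_8; c_1 is not least since c_9 < c_1; c_6 is not least since c_8 < c_6; c_2 is not least since c_4 < c_2; c_10 is not least since c_13 < c_10.
Only c_9 has nothing below it, so c_9 is the least.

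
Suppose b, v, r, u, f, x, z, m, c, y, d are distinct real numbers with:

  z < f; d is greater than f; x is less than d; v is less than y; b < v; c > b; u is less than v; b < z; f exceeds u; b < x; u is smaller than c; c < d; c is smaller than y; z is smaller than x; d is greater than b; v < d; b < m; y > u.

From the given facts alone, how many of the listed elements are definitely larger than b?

From b the given relations immediately reach z, c, v, x, d, m.
From those, y, f — 8 in total.
No other element is forced above b by the given relations, so the count is 8.

8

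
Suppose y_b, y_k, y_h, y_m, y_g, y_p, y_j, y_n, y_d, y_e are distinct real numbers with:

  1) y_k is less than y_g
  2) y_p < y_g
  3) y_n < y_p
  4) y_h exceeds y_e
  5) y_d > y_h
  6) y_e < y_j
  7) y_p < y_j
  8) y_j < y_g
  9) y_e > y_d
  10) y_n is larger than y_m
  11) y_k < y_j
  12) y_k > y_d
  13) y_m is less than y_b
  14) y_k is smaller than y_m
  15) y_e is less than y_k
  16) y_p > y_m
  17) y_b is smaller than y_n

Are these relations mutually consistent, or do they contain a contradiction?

Chaining the given relations yields y_e < y_h < y_d, so y_e < y_d. But one relation states y_d < y_e. These cannot both hold.

inconsistent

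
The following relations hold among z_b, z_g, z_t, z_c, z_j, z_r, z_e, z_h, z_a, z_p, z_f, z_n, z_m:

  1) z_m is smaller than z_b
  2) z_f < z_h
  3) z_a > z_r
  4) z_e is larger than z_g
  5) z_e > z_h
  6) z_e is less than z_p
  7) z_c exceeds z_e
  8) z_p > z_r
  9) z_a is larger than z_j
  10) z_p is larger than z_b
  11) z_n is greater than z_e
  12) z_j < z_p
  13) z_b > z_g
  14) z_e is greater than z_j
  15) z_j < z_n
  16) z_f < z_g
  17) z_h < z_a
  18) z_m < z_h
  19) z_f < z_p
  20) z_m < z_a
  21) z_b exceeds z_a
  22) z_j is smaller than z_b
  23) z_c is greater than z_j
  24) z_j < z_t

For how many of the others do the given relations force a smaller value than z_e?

5

From z_e the given relations immediately reach z_j, z_g, z_h.
From those, z_m, z_f — 5 in total.
Nothing else is reachable below z_e; 5 in all.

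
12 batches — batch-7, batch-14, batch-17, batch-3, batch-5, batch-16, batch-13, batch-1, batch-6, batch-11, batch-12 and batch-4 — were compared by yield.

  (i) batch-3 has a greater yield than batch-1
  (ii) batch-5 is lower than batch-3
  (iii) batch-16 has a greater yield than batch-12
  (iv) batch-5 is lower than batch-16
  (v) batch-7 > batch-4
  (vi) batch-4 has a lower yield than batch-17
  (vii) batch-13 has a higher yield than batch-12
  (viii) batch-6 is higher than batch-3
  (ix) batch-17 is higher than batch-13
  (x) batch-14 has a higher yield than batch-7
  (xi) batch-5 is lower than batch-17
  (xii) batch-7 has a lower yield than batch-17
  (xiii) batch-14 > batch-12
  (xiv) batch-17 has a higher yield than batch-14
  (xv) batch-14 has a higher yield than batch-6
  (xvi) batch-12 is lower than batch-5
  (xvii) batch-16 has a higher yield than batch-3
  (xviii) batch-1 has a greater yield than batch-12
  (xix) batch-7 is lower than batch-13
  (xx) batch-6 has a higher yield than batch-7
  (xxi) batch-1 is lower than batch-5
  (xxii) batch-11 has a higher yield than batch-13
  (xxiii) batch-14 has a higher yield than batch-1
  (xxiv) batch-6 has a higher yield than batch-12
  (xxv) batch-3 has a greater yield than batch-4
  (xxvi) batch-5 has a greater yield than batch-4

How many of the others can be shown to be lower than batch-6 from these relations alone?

From batch-6 the given relations immediately reach batch-12, batch-7, batch-3.
From those, batch-1, batch-4, batch-5 — 6 in total.
Nothing else is reachable below batch-6; 6 in all.

6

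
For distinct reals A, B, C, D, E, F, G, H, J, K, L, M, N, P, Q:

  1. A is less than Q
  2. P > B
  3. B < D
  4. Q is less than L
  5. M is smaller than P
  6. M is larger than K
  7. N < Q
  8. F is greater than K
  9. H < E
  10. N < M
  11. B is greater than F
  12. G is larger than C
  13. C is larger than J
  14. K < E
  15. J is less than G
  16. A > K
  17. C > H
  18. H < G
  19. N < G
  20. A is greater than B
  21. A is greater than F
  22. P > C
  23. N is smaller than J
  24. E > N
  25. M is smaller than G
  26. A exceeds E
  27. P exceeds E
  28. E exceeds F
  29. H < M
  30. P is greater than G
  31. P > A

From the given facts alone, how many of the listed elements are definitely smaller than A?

6

Directly below A: K, F, B, E.
One step further: N, H (6 so far).
Nothing else is reachable below A; 6 in all.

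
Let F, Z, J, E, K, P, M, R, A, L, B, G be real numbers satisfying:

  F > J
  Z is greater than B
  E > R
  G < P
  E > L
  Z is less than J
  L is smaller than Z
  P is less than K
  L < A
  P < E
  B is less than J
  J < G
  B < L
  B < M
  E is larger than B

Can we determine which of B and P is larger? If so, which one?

B < L and L < Z give B < Z.
With Z < J: B < L < Z < J.
Then J < G extends the chain to G.
Then G < P extends the chain to P.
So P is larger.

P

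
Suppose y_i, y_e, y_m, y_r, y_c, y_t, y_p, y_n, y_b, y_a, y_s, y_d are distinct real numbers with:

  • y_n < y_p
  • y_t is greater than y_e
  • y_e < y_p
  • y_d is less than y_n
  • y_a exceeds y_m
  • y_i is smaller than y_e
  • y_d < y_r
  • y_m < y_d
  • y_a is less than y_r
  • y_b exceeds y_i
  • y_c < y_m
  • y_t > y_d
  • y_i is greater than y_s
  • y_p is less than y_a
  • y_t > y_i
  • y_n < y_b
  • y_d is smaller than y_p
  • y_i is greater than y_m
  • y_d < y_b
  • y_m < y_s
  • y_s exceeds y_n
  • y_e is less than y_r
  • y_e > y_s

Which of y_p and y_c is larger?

The relevant relations are y_c < y_m; y_m < y_d; y_d < y_n; y_n < y_s; y_s < y_i; y_i < y_e; y_e < y_p.
Chaining these gives y_c < y_m < y_d < y_n < y_s < y_i < y_e < y_p.
So y_c < y_p; y_p is the larger of the two.

y_p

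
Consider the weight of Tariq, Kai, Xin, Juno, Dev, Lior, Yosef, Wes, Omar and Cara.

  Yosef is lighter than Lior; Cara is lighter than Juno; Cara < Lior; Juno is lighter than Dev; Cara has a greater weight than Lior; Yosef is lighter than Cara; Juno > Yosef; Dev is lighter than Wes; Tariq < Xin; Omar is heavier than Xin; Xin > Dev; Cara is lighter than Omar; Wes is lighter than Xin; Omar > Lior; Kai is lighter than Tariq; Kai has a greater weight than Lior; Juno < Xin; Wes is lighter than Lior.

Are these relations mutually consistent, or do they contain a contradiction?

inconsistent

We have Lior < Cara stated directly, yet also Cara < Juno < Dev < Wes < Lior by chaining the others — so Cara < Lior. Contradiction.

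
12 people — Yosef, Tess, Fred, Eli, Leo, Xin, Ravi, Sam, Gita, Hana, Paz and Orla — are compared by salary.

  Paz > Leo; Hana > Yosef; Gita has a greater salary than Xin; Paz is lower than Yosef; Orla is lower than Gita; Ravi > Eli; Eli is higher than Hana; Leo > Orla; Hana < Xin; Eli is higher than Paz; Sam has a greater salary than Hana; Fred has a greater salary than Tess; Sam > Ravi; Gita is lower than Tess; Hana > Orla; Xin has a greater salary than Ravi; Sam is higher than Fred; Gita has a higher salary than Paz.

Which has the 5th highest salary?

Xin

Chaining the given pairs: Orla < Leo < Paz < Yosef < Hana < Eli < Ravi < Xin < Gita < Tess < Fred < Sam.
Counting 5 from the largest end gives Xin.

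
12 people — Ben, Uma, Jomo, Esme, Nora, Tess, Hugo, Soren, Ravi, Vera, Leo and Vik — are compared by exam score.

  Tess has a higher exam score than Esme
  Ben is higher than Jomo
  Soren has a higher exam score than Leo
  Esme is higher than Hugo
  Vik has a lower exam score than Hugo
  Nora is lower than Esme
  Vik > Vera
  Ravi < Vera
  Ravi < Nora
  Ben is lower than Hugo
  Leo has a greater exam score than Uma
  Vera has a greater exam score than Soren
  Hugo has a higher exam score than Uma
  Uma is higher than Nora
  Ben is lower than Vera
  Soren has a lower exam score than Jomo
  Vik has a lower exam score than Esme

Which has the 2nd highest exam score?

Esme

Chaining the given pairs: Ravi < Nora < Uma < Leo < Soren < Jomo < Ben < Vera < Vik < Hugo < Esme < Tess.
The 2nd largest is Esme.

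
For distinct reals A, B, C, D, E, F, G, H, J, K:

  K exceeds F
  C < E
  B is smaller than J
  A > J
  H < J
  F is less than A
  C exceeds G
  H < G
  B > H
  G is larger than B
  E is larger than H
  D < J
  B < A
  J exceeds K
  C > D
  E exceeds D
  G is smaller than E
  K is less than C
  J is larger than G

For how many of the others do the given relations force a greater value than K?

Directly above K: J, C.
One step further: E, A (4 so far).
Nothing else is reachable above K; 4 in all.

4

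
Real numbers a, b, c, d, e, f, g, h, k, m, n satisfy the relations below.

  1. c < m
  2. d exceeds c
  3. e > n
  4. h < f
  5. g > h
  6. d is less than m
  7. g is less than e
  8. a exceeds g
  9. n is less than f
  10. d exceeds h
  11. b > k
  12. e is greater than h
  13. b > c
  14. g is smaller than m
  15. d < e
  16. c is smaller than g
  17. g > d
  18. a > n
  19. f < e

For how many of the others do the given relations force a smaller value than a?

From a the given relations immediately reach g, n.
From those, c, h, d — 5 in total.
No other element is forced below a by the given relations, so the count is 5.

5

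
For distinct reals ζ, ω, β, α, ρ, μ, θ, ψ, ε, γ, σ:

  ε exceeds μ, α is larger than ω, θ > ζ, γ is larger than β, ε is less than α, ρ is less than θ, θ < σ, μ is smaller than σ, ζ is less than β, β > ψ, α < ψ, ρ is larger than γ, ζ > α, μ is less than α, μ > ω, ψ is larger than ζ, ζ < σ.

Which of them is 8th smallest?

γ

Piecing the relations together gives one ordering: ω < μ < ε < α < ζ < ψ < β < γ < ρ < θ < σ.
The 8th smallest is γ.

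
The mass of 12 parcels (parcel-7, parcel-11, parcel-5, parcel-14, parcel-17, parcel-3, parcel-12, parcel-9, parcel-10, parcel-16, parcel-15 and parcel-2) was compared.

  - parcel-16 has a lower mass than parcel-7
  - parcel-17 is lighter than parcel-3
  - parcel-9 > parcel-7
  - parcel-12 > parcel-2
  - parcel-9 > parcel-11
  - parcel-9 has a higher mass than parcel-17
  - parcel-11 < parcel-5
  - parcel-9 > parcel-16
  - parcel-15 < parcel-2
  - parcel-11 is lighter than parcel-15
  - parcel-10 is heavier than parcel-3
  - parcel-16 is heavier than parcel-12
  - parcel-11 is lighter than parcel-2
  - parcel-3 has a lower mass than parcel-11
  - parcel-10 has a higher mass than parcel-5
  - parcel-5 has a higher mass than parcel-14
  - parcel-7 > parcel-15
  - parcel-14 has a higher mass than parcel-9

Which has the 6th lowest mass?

parcel-12

Piecing the relations together gives one ordering: parcel-17 < parcel-3 < parcel-11 < parcel-15 < parcel-2 < parcel-12 < parcel-16 < parcel-7 < parcel-9 < parcel-14 < parcel-5 < parcel-10.
Counting 6 from the smallest end gives parcel-12.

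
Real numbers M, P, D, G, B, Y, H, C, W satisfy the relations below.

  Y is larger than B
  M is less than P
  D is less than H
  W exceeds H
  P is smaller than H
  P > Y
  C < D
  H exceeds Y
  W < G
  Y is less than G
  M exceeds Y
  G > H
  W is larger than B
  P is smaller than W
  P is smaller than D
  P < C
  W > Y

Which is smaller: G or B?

B

Link the given pairs in sequence: B < Y; Y < M; M < P; P < C; C < D; D < H; H < W; W < G.
Chaining these gives B < Y < M < P < C < D < H < W < G.
So B < G; B is the smaller of the two.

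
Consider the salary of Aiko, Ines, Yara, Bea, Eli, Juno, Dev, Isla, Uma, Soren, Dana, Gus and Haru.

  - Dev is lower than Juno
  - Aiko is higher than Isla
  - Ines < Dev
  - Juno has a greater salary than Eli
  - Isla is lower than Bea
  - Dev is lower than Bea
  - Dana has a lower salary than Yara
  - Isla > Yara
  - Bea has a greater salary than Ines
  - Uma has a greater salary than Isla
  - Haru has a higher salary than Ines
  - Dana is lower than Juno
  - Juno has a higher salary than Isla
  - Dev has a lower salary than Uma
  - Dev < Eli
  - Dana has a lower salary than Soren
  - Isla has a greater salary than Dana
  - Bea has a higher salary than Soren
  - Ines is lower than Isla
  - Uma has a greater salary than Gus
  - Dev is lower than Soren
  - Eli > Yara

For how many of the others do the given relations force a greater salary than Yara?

6

The elements the relations force above Yara are Isla, Aiko, Eli, Uma, Juno, Bea — no chain reaches any other.
That is 6.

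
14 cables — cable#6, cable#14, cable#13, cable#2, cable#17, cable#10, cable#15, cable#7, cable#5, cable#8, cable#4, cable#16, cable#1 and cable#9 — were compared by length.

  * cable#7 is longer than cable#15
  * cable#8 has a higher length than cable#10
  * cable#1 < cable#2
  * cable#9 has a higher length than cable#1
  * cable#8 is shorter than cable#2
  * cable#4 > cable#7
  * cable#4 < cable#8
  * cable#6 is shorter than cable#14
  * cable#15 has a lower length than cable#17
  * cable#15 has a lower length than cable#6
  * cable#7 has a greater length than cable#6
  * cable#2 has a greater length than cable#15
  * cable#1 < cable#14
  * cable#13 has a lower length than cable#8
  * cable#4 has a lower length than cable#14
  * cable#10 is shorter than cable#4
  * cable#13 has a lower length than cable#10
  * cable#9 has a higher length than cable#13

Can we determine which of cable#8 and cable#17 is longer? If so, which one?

undetermined

Following every chain through cable#17: below cable#17 we get cable#15.
cable#8 is not reached, and no chain runs the other way from cable#8 to cable#17.
So the given relations leave the order of cable#17 and cable#8 undetermined.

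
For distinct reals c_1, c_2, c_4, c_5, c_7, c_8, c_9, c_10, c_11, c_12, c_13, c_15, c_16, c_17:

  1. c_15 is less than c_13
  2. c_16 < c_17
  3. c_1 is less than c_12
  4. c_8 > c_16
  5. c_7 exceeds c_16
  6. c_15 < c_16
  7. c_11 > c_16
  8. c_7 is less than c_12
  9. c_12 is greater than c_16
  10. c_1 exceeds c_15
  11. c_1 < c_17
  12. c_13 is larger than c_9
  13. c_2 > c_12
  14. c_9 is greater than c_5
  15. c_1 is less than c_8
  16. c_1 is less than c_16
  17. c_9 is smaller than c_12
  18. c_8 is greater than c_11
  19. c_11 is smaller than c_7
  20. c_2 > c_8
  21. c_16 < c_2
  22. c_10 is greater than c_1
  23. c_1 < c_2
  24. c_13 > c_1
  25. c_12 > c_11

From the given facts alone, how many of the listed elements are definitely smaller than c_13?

The elements the relations force below c_13 are c_15, c_1, c_5, c_9 — no chain reaches any other.
That is 4.

4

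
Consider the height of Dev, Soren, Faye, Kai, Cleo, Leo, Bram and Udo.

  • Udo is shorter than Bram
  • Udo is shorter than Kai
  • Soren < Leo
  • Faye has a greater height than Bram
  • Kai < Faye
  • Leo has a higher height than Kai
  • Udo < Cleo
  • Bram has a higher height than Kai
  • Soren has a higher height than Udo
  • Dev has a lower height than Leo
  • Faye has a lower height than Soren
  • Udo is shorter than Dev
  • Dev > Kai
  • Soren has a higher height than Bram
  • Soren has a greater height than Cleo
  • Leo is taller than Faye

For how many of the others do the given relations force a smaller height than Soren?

From Soren the given relations immediately reach Udo, Cleo, Bram, Faye.
From those, Kai — 5 in total.
Nothing else is reachable below Soren; 5 in all.

5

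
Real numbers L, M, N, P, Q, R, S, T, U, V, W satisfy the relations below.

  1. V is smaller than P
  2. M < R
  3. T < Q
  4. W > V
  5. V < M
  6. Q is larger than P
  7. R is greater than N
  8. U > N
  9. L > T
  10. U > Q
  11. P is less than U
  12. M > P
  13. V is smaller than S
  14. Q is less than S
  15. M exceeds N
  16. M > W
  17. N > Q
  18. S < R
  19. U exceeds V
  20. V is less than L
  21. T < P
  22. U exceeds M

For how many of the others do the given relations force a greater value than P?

6

Directly above P: Q, M, U.
One step further: S, N, R (6 so far).
Nothing else is reachable above P; 6 in all.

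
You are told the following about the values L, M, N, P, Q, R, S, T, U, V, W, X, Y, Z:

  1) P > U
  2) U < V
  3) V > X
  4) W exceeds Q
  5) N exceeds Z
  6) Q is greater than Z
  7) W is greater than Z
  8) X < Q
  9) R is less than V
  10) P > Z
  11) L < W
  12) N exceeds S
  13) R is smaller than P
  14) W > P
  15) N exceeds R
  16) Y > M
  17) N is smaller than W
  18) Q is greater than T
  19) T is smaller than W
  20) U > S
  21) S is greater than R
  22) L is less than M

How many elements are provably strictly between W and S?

Chaining upward from S reaches: N, U, V, P.
Chaining downward from W reaches: Z, R, X, T, L, Q, N, U, P.
Strictly between S and W are those in both lists: N, U, P — 3 elements.

3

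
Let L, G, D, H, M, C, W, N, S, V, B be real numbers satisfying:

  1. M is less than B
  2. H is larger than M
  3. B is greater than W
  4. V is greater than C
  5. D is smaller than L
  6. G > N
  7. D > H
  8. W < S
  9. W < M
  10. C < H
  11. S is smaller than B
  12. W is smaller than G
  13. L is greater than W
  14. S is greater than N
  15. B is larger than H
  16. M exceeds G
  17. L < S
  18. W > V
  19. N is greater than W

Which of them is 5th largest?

H

The consecutive relations fix a unique order: C < V < W < N < G < M < H < D < L < S < B.
The 5th largest is H.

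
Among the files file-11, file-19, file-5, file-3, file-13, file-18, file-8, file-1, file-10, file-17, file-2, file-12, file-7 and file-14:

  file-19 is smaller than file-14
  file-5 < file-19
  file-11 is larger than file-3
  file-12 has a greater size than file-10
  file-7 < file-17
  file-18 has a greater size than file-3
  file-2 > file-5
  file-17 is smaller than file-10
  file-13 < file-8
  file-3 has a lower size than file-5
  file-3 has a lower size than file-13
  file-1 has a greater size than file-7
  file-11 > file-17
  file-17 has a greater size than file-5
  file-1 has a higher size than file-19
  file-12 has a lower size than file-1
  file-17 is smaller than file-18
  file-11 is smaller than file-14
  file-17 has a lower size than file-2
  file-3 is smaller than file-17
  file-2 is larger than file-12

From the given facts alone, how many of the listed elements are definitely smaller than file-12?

From file-12 the given relations immediately reach file-10.
From those, file-17 — 2 in total.
From those, file-3, file-5, file-7 — 5 in total.
Nothing else is reachable below file-12; 5 in all.

5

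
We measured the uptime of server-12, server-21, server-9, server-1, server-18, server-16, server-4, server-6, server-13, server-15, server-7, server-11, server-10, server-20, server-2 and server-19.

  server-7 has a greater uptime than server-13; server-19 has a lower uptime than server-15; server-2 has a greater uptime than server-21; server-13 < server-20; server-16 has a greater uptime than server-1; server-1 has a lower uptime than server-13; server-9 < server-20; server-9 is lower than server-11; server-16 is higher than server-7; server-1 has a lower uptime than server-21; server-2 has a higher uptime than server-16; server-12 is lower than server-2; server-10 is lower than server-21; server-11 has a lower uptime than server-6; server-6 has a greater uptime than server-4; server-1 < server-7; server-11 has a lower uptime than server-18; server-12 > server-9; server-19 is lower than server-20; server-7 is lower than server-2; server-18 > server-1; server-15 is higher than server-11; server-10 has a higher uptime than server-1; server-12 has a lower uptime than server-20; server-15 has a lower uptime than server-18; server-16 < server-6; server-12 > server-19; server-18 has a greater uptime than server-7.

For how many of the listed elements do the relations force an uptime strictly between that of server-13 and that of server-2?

The relations place server-13 below server-2. An element lies strictly between them when it is forced above server-13 and also forced below server-2.
Above server-13: {server-7, server-16, server-6, server-20, server-18}. Below server-2: {server-1, server-19, server-9, server-7, server-10, server-21, server-12, server-16}.
Intersection: {server-7, server-16} — 2.

2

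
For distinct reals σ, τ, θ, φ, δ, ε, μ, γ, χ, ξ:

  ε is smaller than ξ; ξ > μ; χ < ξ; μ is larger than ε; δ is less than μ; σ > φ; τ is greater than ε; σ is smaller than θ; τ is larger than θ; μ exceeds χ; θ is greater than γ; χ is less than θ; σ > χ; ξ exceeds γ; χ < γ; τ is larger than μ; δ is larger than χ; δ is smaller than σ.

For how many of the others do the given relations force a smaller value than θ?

5

The elements the relations force below θ are χ, φ, γ, δ, σ — no chain reaches any other.
That is 5.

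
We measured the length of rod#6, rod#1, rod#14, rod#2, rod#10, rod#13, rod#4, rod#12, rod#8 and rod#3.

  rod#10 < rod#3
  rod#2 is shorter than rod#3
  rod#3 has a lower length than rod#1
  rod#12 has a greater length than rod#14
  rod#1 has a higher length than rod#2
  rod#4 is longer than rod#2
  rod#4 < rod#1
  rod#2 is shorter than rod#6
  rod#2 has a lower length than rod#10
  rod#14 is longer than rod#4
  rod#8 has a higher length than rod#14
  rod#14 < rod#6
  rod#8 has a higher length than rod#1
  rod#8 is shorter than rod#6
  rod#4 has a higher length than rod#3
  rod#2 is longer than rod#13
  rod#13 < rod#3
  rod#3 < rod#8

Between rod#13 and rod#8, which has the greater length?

rod#8

Chaining the given relations: rod#13 < rod#2 < rod#10 < rod#3 < rod#4 < rod#14 < rod#8.
So rod#13 < rod#8; rod#8 is the longer of the two.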